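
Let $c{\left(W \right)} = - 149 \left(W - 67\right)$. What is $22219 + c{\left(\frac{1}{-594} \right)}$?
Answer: $\frac{19128137}{594} \approx 32202.0$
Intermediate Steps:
$c{\left(W \right)} = 9983 - 149 W$ ($c{\left(W \right)} = - 149 \left(-67 + W\right) = 9983 - 149 W$)
$22219 + c{\left(\frac{1}{-594} \right)} = 22219 + \left(9983 - \frac{149}{-594}\right) = 22219 + \left(9983 - - \frac{149}{594}\right) = 22219 + \left(9983 + \frac{149}{594}\right) = 22219 + \frac{5930051}{594} = \frac{19128137}{594}$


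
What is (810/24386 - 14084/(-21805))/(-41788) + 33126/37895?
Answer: 3811179724577/4359939043460 ≈ 0.87414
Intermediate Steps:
(810/24386 - 14084/(-21805))/(-41788) + 33126/37895 = (810*(1/24386) - 14084*(-1/21805))*(-1/41788) + 33126*(1/37895) = (405/12193 + 2012/3115)*(-1/41788) + 33126/37895 = (289819/426755)*(-1/41788) + 33126/37895 = -9349/575265740 + 33126/37895 = 3811179724577/4359939043460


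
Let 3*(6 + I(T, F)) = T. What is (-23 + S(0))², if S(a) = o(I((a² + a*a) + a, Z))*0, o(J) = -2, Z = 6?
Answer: 529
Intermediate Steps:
I(T, F) = -6 + T/3
S(a) = 0 (S(a) = -2*0 = 0)
(-23 + S(0))² = (-23 + 0)² = (-23)² = 529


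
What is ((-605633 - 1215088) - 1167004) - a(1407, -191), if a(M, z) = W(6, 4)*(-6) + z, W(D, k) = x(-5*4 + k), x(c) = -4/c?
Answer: -5975065/2 ≈ -2.9875e+6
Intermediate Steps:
W(D, k) = -4/(-20 + k) (W(D, k) = -4/(-5*4 + k) = -4/(-20 + k))
a(M, z) = -3/2 + z (a(M, z) = -4/(-20 + 4)*(-6) + z = -4/(-16)*(-6) + z = -4*(-1/16)*(-6) + z = (1/4)*(-6) + z = -3/2 + z)
((-605633 - 1215088) - 1167004) - a(1407, -191) = ((-605633 - 1215088) - 1167004) - (-3/2 - 191) = (-1820721 - 1167004) - 1*(-385/2) = -2987725 + 385/2 = -5975065/2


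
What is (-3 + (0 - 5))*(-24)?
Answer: 192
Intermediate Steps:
(-3 + (0 - 5))*(-24) = (-3 - 5)*(-24) = -8*(-24) = 192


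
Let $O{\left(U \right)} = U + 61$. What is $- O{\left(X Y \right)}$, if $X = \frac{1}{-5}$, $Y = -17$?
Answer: $- \frac{322}{5} \approx -64.4$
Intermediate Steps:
$X = - \frac{1}{5} \approx -0.2$
$O{\left(U \right)} = 61 + U$
$- O{\left(X Y \right)} = - (61 - - \frac{17}{5}) = - (61 + \frac{17}{5}) = \left(-1\right) \frac{322}{5} = - \frac{322}{5}$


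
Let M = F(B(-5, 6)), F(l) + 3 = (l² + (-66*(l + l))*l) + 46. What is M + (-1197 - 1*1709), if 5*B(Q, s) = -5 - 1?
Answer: -76291/25 ≈ -3051.6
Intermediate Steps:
B(Q, s) = -6/5 (B(Q, s) = (-5 - 1)/5 = (⅕)*(-6) = -6/5)
F(l) = 43 - 131*l² (F(l) = -3 + ((l² + (-66*(l + l))*l) + 46) = -3 + ((l² + (-132*l)*l) + 46) = -3 + ((l² - 132*l²) + 46) = -3 + (-131*l² + 46) = -3 + (46 - 131*l²) = 43 - 131*l²)
M = -3641/25 (M = 43 - 131*(-6/5)² = 43 - 131*36/25 = 43 - 4716/25 = -3641/25 ≈ -145.64)
M + (-1197 - 1*1709) = -3641/25 + (-1197 - 1*1709) = -3641/25 + (-1197 - 1709) = -3641/25 - 2906 = -76291/25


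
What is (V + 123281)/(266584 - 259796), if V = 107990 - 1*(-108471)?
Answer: 169871/3394 ≈ 50.050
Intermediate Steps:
V = 216461 (V = 107990 + 108471 = 216461)
(V + 123281)/(266584 - 259796) = (216461 + 123281)/(266584 - 259796) = 339742/6788 = 339742*(1/6788) = 169871/3394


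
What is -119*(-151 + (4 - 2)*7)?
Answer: 16303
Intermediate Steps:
-119*(-151 + (4 - 2)*7) = -119*(-151 + 2*7) = -119*(-151 + 14) = -119*(-137) = 16303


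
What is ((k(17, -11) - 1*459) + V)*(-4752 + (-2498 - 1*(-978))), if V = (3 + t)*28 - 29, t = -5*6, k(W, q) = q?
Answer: 7871360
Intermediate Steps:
t = -30
V = -785 (V = (3 - 30)*28 - 29 = -27*28 - 29 = -756 - 29 = -785)
((k(17, -11) - 1*459) + V)*(-4752 + (-2498 - 1*(-978))) = ((-11 - 1*459) - 785)*(-4752 + (-2498 - 1*(-978))) = ((-11 - 459) - 785)*(-4752 + (-2498 + 978)) = (-470 - 785)*(-4752 - 1520) = -1255*(-6272) = 7871360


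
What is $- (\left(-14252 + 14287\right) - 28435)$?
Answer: $28400$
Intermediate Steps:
$- (\left(-14252 + 14287\right) - 28435) = - (35 - 28435) = \left(-1\right) \left(-28400\right) = 28400$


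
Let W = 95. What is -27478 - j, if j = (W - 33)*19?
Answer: -28656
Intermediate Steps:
j = 1178 (j = (95 - 33)*19 = 62*19 = 1178)
-27478 - j = -27478 - 1*1178 = -27478 - 1178 = -28656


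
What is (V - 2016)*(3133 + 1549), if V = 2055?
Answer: 182598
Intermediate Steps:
(V - 2016)*(3133 + 1549) = (2055 - 2016)*(3133 + 1549) = 39*4682 = 182598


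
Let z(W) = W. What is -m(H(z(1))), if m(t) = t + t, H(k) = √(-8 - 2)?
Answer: -2*I*√10 ≈ -6.3246*I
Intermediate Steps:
H(k) = I*√10 (H(k) = √(-10) = I*√10)
m(t) = 2*t
-m(H(z(1))) = -2*I*√10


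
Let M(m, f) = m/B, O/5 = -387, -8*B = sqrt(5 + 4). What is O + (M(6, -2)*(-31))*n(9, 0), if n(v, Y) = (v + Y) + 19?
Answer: 11953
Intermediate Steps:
B = -3/8 (B = -sqrt(5 + 4)/8 = -sqrt(9)/8 = -1/8*3 = -3/8 ≈ -0.37500)
O = -1935 (O = 5*(-387) = -1935)
M(m, f) = -8*m/3 (M(m, f) = m/(-3/8) = m*(-8/3) = -8*m/3)
n(v, Y) = 19 + Y + v (n(v, Y) = (Y + v) + 19 = 19 + Y + v)
O + (M(6, -2)*(-31))*n(9, 0) = -1935 + (-8/3*6*(-31))*(19 + 0 + 9) = -1935 - 16*(-31)*28 = -1935 + 496*28 = -1935 + 13888 = 11953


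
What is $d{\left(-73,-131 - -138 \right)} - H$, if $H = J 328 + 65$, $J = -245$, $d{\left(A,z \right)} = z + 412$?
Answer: $80714$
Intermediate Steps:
$d{\left(A,z \right)} = 412 + z$
$H = -80295$ ($H = \left(-245\right) 328 + 65 = -80360 + 65 = -80295$)
$d{\left(-73,-131 - -138 \right)} - H = \left(412 - -7\right) - -80295 = \left(412 + \left(-131 + 138\right)\right) + 80295 = \left(412 + 7\right) + 80295 = 419 + 80295 = 80714$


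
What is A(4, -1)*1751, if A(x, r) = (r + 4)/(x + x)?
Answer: 5253/8 ≈ 656.63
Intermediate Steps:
A(x, r) = (4 + r)/(2*x) (A(x, r) = (4 + r)/((2*x)) = (4 + r)*(1/(2*x)) = (4 + r)/(2*x))
A(4, -1)*1751 = ((1/2)*(4 - 1)/4)*1751 = ((1/2)*(1/4)*3)*1751 = (3/8)*1751 = 5253/8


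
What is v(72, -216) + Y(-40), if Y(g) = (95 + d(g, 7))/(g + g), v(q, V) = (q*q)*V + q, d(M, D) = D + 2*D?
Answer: -22393469/20 ≈ -1.1197e+6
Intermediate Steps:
d(M, D) = 3*D
v(q, V) = q + V*q² (v(q, V) = q²*V + q = V*q² + q = q + V*q²)
Y(g) = 58/g (Y(g) = (95 + 3*7)/(g + g) = (95 + 21)/((2*g)) = 116*(1/(2*g)) = 58/g)
v(72, -216) + Y(-40) = 72*(1 - 216*72) + 58/(-40) = 72*(1 - 15552) + 58*(-1/40) = 72*(-15551) - 29/20 = -1119672 - 29/20 = -22393469/20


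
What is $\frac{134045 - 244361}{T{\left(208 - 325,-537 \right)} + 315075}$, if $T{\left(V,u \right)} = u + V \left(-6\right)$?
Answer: $- \frac{9193}{26270} \approx -0.34994$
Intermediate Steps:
$T{\left(V,u \right)} = u - 6 V$
$\frac{134045 - 244361}{T{\left(208 - 325,-537 \right)} + 315075} = \frac{134045 - 244361}{\left(-537 - 6 \left(208 - 325\right)\right) + 315075} = - \frac{110316}{\left(-537 - 6 \left(208 - 325\right)\right) + 315075} = - \frac{110316}{\left(-537 - -702\right) + 315075} = - \frac{110316}{\left(-537 + 702\right) + 315075} = - \frac{110316}{165 + 315075} = - \frac{110316}{315240} = \left(-110316\right) \frac{1}{315240} = - \frac{9193}{26270}$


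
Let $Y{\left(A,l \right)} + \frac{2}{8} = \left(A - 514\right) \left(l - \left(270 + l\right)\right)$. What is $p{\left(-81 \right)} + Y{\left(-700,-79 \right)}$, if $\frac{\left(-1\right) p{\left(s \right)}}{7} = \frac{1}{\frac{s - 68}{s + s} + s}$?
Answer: $\frac{17009151323}{51892} \approx 3.2778 \cdot 10^{5}$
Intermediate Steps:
$p{\left(s \right)} = - \frac{7}{s + \frac{-68 + s}{2 s}}$ ($p{\left(s \right)} = - \frac{7}{\frac{s - 68}{s + s} + s} = - \frac{7}{\frac{-68 + s}{2 s} + s} = - \frac{7}{s + \frac{-68 + s}{2 s}}$)
$Y{\left(A,l \right)} = \frac{555119}{4} - 270 A$ ($Y{\left(A,l \right)} = - \frac{1}{4} + \left(A - 514\right) \left(l - \left(270 + l\right)\right) = - \frac{1}{4} + \left(-514 + A\right) \left(-270\right) = - \frac{1}{4} - \left(-138780 + 270 A\right) = \frac{555119}{4} - 270 A$)
$p{\left(-81 \right)} + Y{\left(-700,-79 \right)} = \left(-14\right) \left(-81\right) \frac{1}{-68 - 81 + 2 \left(-81\right)^{2}} + \left(\frac{555119}{4} - -189000\right) = \left(-14\right) \left(-81\right) \frac{1}{-68 - 81 + 2 \cdot 6561} + \left(\frac{555119}{4} + 189000\right) = \left(-14\right) \left(-81\right) \frac{1}{-68 - 81 + 13122} + \frac{1311119}{4} = \left(-14\right) \left(-81\right) \frac{1}{12973} + \frac{1311119}{4} = \frac{1134}{12973} + \frac{1311119}{4} = \frac{17009151323}{51892}$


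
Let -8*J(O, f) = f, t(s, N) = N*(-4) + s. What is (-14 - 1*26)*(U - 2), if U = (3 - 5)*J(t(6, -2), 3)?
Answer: 50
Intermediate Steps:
t(s, N) = s - 4*N (t(s, N) = -4*N + s = s - 4*N)
J(O, f) = -f/8
U = ¾ (U = (3 - 5)*(-⅛*3) = -2*(-3/8) = ¾ ≈ 0.75000)
(-14 - 1*26)*(U - 2) = (-14 - 1*26)*(¾ - 2) = (-14 - 26)*(-5/4) = -40*(-5/4) = 50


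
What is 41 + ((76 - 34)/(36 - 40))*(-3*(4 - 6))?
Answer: -22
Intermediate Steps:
41 + ((76 - 34)/(36 - 40))*(-3*(4 - 6)) = 41 + (42/(-4))*(-3*(-2)) = 41 + (42*(-1/4))*6 = 41 - 21/2*6 = 41 - 63 = -22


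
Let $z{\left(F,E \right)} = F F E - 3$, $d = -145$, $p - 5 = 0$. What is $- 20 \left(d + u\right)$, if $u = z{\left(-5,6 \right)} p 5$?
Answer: $-70600$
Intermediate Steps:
$p = 5$ ($p = 5 + 0 = 5$)
$z{\left(F,E \right)} = -3 + E F^{2}$ ($z{\left(F,E \right)} = F^{2} E - 3 = E F^{2} - 3 = -3 + E F^{2}$)
$u = 3675$ ($u = \left(-3 + 6 \left(-5\right)^{2}\right) 5 \cdot 5 = \left(-3 + 6 \cdot 25\right) 5 \cdot 5 = \left(-3 + 150\right) 5 \cdot 5 = 147 \cdot 5 \cdot 5 = 735 \cdot 5 = 3675$)
$- 20 \left(d + u\right) = - 20 \left(-145 + 3675\right) = \left(-20\right) 3530 = -70600$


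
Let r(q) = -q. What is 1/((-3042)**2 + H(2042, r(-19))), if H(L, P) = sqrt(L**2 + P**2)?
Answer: 9253764/85632143997571 - 5*sqrt(166805)/85632143997571 ≈ 1.0804e-7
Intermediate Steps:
1/((-3042)**2 + H(2042, r(-19))) = 1/((-3042)**2 + sqrt(2042**2 + (-1*(-19))**2)) = 1/(9253764 + sqrt(4169764 + 19**2)) = 1/(9253764 + sqrt(4169764 + 361)) = 1/(9253764 + sqrt(4170125)) = 1/(9253764 + 5*sqrt(166805))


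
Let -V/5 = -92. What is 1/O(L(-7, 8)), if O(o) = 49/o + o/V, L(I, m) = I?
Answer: -460/3227 ≈ -0.14255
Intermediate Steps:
V = 460 (V = -5*(-92) = 460)
O(o) = 49/o + o/460
1/O(L(-7, 8)) = 1/(49/(-7) + (1/460)*(-7)) = 1/(49*(-⅐) - 7/460) = 1/(-7 - 7/460) = 1/(-3227/460) = -460/3227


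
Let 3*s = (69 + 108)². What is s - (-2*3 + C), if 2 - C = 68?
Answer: 10515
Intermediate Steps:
C = -66 (C = 2 - 1*68 = 2 - 68 = -66)
s = 10443 (s = (69 + 108)²/3 = (⅓)*177² = (⅓)*31329 = 10443)
s - (-2*3 + C) = 10443 - (-2*3 - 66) = 10443 - (-6 - 66) = 10443 - 1*(-72) = 10443 + 72 = 10515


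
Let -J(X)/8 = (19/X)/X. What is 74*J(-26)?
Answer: -2812/169 ≈ -16.639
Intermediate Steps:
J(X) = -152/X² (J(X) = -8*19/X/X = -152/X²)
74*J(-26) = 74*(-152/(-26)²) = 74*(-152*1/676) = 74*(-38/169) = -2812/169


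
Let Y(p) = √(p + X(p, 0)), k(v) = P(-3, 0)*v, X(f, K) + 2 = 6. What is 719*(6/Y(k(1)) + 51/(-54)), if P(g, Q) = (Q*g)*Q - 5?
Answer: -12223/18 - 4314*I ≈ -679.06 - 4314.0*I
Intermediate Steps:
P(g, Q) = -5 + g*Q² (P(g, Q) = g*Q² - 5 = -5 + g*Q²)
X(f, K) = 4 (X(f, K) = -2 + 6 = 4)
k(v) = -5*v (k(v) = (-5 - 3*0²)*v = (-5 - 3*0)*v = (-5 + 0)*v = -5*v)
Y(p) = √(4 + p) (Y(p) = √(p + 4) = √(4 + p))
719*(6/Y(k(1)) + 51/(-54)) = 719*(6/(√(4 - 5*1)) + 51/(-54)) = 719*(6/(√(4 - 5)) + 51*(-1/54)) = 719*(6/(√(-1)) - 17/18) = 719*(6/I - 17/18) = 719*(6*(-I) - 17/18) = 719*(-6*I - 17/18) = 719*(-17/18 - 6*I) = -12223/18 - 4314*I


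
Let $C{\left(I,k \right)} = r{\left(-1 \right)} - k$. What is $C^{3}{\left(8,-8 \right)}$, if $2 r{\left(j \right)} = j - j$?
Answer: $512$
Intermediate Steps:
$r{\left(j \right)} = 0$ ($r{\left(j \right)} = \frac{j - j}{2} = \frac{1}{2} \cdot 0 = 0$)
$C{\left(I,k \right)} = - k$ ($C{\left(I,k \right)} = 0 - k = - k$)
$C^{3}{\left(8,-8 \right)} = \left(\left(-1\right) \left(-8\right)\right)^{3} = 8^{3} = 512$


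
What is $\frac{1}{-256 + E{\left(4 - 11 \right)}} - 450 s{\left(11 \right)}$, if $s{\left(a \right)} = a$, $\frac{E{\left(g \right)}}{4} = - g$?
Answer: $- \frac{1128601}{228} \approx -4950.0$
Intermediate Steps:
$E{\left(g \right)} = - 4 g$ ($E{\left(g \right)} = 4 \left(- g\right) = - 4 g$)
$\frac{1}{-256 + E{\left(4 - 11 \right)}} - 450 s{\left(11 \right)} = \frac{1}{-256 - 4 \left(4 - 11\right)} - 4950 = \frac{1}{-256 - -28} - 4950 = \frac{1}{-256 + 28} - 4950 = \frac{1}{-228} - 4950 = - \frac{1}{228} - 4950 = - \frac{1128601}{228}$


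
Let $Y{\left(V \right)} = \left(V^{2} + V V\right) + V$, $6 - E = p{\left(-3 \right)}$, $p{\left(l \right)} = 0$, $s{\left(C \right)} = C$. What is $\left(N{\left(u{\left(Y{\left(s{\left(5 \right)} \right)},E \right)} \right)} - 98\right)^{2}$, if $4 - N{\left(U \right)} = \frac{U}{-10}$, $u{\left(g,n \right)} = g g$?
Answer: $\frac{173889}{4} \approx 43472.0$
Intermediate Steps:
$E = 6$ ($E = 6 - 0 = 6 + 0 = 6$)
$Y{\left(V \right)} = V + 2 V^{2}$ ($Y{\left(V \right)} = \left(V^{2} + V^{2}\right) + V = 2 V^{2} + V = V + 2 V^{2}$)
$u{\left(g,n \right)} = g^{2}$
$N{\left(U \right)} = 4 + \frac{U}{10}$ ($N{\left(U \right)} = 4 - \frac{U}{-10} = 4 - U \left(- \frac{1}{10}\right) = 4 - - \frac{U}{10} = 4 + \frac{U}{10}$)
$\left(N{\left(u{\left(Y{\left(s{\left(5 \right)} \right)},E \right)} \right)} - 98\right)^{2} = \left(\left(4 + \frac{\left(5 \left(1 + 2 \cdot 5\right)\right)^{2}}{10}\right) - 98\right)^{2} = \left(\left(4 + \frac{\left(5 \left(1 + 10\right)\right)^{2}}{10}\right) - 98\right)^{2} = \left(\left(4 + \frac{\left(5 \cdot 11\right)^{2}}{10}\right) - 98\right)^{2} = \left(\left(4 + \frac{55^{2}}{10}\right) - 98\right)^{2} = \left(\left(4 + \frac{1}{10} \cdot 3025\right) - 98\right)^{2} = \left(\left(4 + \frac{605}{2}\right) - 98\right)^{2} = \left(\frac{613}{2} - 98\right)^{2} = \left(\frac{417}{2}\right)^{2} = \frac{173889}{4}$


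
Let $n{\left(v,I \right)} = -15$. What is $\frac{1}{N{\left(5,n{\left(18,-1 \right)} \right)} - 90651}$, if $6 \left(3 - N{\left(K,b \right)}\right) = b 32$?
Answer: $- \frac{1}{90568} \approx -1.1041 \cdot 10^{-5}$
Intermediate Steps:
$N{\left(K,b \right)} = 3 - \frac{16 b}{3}$ ($N{\left(K,b \right)} = 3 - \frac{b 32}{6} = 3 - \frac{32 b}{6} = 3 - \frac{16 b}{3}$)
$\frac{1}{N{\left(5,n{\left(18,-1 \right)} \right)} - 90651} = \frac{1}{\left(3 - -80\right) - 90651} = \frac{1}{\left(3 + 80\right) - 90651} = \frac{1}{83 - 90651} = \frac{1}{-90568} = - \frac{1}{90568}$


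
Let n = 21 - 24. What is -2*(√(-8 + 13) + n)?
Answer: 6 - 2*√5 ≈ 1.5279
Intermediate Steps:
n = -3
-2*(√(-8 + 13) + n) = -2*(√(-8 + 13) - 3) = -2*(√5 - 3) = -2*(-3 + √5) = 6 - 2*√5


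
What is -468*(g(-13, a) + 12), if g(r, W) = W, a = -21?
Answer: 4212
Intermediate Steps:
-468*(g(-13, a) + 12) = -468*(-21 + 12) = -468*(-9) = 4212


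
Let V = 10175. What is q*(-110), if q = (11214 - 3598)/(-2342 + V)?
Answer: -119680/1119 ≈ -106.95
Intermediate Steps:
q = 1088/1119 (q = (11214 - 3598)/(-2342 + 10175) = 7616/7833 = 7616*(1/7833) = 1088/1119 ≈ 0.97230)
q*(-110) = (1088/1119)*(-110) = -119680/1119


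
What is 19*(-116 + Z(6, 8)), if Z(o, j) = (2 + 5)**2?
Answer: -1273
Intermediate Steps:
Z(o, j) = 49 (Z(o, j) = 7**2 = 49)
19*(-116 + Z(6, 8)) = 19*(-116 + 49) = 19*(-67) = -1273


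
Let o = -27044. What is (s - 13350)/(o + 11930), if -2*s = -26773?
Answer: -73/30228 ≈ -0.0024150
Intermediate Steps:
s = 26773/2 (s = -1/2*(-26773) = 26773/2 ≈ 13387.)
(s - 13350)/(o + 11930) = (26773/2 - 13350)/(-27044 + 11930) = (73/2)/(-15114) = (73/2)*(-1/15114) = -73/30228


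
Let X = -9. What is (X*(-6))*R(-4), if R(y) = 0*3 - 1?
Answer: -54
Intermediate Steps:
R(y) = -1 (R(y) = 0 - 1 = -1)
(X*(-6))*R(-4) = -9*(-6)*(-1) = 54*(-1) = -54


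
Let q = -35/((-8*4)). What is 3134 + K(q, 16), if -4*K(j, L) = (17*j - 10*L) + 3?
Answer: 405581/128 ≈ 3168.6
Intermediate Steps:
q = 35/32 (q = -35/(-32) = -35*(-1/32) = 35/32 ≈ 1.0938)
K(j, L) = -¾ - 17*j/4 + 5*L/2 (K(j, L) = -((17*j - 10*L) + 3)/4 = -((-10*L + 17*j) + 3)/4 = -(3 - 10*L + 17*j)/4 = -¾ - 17*j/4 + 5*L/2)
3134 + K(q, 16) = 3134 + (-¾ - 17/4*35/32 + (5/2)*16) = 3134 + (-¾ - 595/128 + 40) = 3134 + 4429/128 = 405581/128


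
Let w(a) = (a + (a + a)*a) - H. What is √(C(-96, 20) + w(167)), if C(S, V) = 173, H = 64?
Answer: √56054 ≈ 236.76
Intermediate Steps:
w(a) = -64 + a + 2*a² (w(a) = (a + (a + a)*a) - 1*64 = (a + (2*a)*a) - 64 = (a + 2*a²) - 64 = -64 + a + 2*a²)
√(C(-96, 20) + w(167)) = √(173 + (-64 + 167 + 2*167²)) = √(173 + (-64 + 167 + 2*27889)) = √(173 + (-64 + 167 + 55778)) = √(173 + 55881) = √56054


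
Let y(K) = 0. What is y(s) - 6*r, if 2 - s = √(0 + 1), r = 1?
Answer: -6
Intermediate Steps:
s = 1 (s = 2 - √(0 + 1) = 2 - √1 = 2 - 1*1 = 2 - 1 = 1)
y(s) - 6*r = 0 - 6*1 = 0 - 6 = -6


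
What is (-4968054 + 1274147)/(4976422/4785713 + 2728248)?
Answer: -17677978750691/13056616897246 ≈ -1.3539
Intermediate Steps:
(-4968054 + 1274147)/(4976422/4785713 + 2728248) = -3693907/(4976422*(1/4785713) + 2728248) = -3693907/(4976422/4785713 + 2728248) = -3693907/13056616897246/4785713 = -3693907*4785713/13056616897246 = -17677978750691/13056616897246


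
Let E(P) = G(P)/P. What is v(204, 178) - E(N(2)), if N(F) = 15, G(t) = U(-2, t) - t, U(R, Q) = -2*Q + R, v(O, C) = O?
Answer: 3107/15 ≈ 207.13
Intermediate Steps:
U(R, Q) = R - 2*Q
G(t) = -2 - 3*t (G(t) = (-2 - 2*t) - t = -2 - 3*t)
E(P) = (-2 - 3*P)/P
v(204, 178) - E(N(2)) = 204 - (-3 - 2/15) = 204 - 1*(-47/15) = 204 + 47/15 = 3107/15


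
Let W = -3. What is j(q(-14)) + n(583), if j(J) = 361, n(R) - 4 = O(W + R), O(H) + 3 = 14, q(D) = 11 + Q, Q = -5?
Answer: 376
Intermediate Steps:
q(D) = 6 (q(D) = 11 - 5 = 6)
O(H) = 11 (O(H) = -3 + 14 = 11)
n(R) = 15 (n(R) = 4 + 11 = 15)
j(q(-14)) + n(583) = 361 + 15 = 376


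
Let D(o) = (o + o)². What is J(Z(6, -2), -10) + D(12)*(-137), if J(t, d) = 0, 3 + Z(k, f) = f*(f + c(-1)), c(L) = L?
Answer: -78912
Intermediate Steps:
Z(k, f) = -3 + f*(-1 + f) (Z(k, f) = -3 + f*(f - 1) = -3 + f*(-1 + f))
D(o) = 4*o² (D(o) = (2*o)² = 4*o²)
J(Z(6, -2), -10) + D(12)*(-137) = 0 + (4*12²)*(-137) = 0 + (4*144)*(-137) = 0 + 576*(-137) = 0 - 78912 = -78912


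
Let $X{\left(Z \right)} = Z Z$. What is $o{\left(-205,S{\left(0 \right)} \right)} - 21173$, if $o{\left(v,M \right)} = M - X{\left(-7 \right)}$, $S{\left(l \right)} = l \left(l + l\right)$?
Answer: $-21222$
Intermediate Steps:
$X{\left(Z \right)} = Z^{2}$
$S{\left(l \right)} = 2 l^{2}$ ($S{\left(l \right)} = l 2 l = 2 l^{2}$)
$o{\left(v,M \right)} = -49 + M$ ($o{\left(v,M \right)} = M - \left(-7\right)^{2} = M - 49 = -49 + M$)
$o{\left(-205,S{\left(0 \right)} \right)} - 21173 = \left(-49 + 2 \cdot 0^{2}\right) - 21173 = \left(-49 + 2 \cdot 0\right) - 21173 = \left(-49 + 0\right) - 21173 = -49 - 21173 = -21222$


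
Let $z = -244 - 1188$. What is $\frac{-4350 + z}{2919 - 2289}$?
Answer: $- \frac{413}{45} \approx -9.1778$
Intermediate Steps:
$z = -1432$
$\frac{-4350 + z}{2919 - 2289} = \frac{-4350 - 1432}{2919 - 2289} = - \frac{5782}{630} = \left(-5782\right) \frac{1}{630} = - \frac{413}{45}$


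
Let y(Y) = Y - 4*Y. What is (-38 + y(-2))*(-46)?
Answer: 1472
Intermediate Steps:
y(Y) = -3*Y
(-38 + y(-2))*(-46) = (-38 - 3*(-2))*(-46) = (-38 + 6)*(-46) = -32*(-46) = 1472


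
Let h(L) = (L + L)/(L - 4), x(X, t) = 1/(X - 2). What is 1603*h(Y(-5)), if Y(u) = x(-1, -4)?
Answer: 3206/13 ≈ 246.62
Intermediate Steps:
x(X, t) = 1/(-2 + X)
Y(u) = -⅓ (Y(u) = 1/(-2 - 1) = 1/(-3) = -⅓)
h(L) = 2*L/(-4 + L) (h(L) = (2*L)/(-4 + L) = 2*L/(-4 + L))
1603*h(Y(-5)) = 1603*(2*(-⅓)/(-4 - ⅓)) = 1603*(2*(-⅓)/(-13/3)) = 1603*(2*(-⅓)*(-3/13)) = 1603*(2/13) = 3206/13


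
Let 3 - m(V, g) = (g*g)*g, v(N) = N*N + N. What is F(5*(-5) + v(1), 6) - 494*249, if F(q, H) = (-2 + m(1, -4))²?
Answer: -118781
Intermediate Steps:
v(N) = N + N² (v(N) = N² + N = N + N²)
m(V, g) = 3 - g³ (m(V, g) = 3 - g*g*g = 3 - g²*g = 3 - g³)
F(q, H) = 4225 (F(q, H) = (-2 + (3 - 1*(-4)³))² = (-2 + (3 - 1*(-64)))² = (-2 + (3 + 64))² = (-2 + 67)² = 65² = 4225)
F(5*(-5) + v(1), 6) - 494*249 = 4225 - 494*249 = 4225 - 123006 = -118781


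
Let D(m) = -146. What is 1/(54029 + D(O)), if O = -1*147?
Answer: 1/53883 ≈ 1.8559e-5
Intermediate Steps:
O = -147
1/(54029 + D(O)) = 1/(54029 - 146) = 1/53883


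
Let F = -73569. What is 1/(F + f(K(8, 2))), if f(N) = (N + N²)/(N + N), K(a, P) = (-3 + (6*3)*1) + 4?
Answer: -1/73559 ≈ -1.3595e-5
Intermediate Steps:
K(a, P) = 19 (K(a, P) = (-3 + 18*1) + 4 = (-3 + 18) + 4 = 15 + 4 = 19)
f(N) = (N + N²)/(2*N) (f(N) = (N + N²)/((2*N)) = (N + N²)*(1/(2*N)) = (N + N²)/(2*N))
1/(F + f(K(8, 2))) = 1/(-73569 + (½ + (½)*19)) = 1/(-73569 + (½ + 19/2)) = 1/(-73569 + 10) = 1/(-73559) = -1/73559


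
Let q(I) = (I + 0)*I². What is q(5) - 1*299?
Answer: -174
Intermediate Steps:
q(I) = I³ (q(I) = I*I² = I³)
q(5) - 1*299 = 5³ - 1*299 = 125 - 299 = -174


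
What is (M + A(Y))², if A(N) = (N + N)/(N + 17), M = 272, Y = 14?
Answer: 71571600/961 ≈ 74476.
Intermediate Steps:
A(N) = 2*N/(17 + N) (A(N) = (2*N)/(17 + N) = 2*N/(17 + N))
(M + A(Y))² = (272 + 2*14/(17 + 14))² = (272 + 2*14/31)² = (272 + 2*14*(1/31))² = (272 + 28/31)² = (8460/31)² = 71571600/961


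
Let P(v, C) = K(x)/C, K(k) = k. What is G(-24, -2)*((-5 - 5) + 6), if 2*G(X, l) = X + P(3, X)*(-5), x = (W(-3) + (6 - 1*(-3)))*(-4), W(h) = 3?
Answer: 68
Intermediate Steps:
x = -48 (x = (3 + (6 - 1*(-3)))*(-4) = (3 + (6 + 3))*(-4) = (3 + 9)*(-4) = 12*(-4) = -48)
P(v, C) = -48/C
G(X, l) = X/2 + 120/X (G(X, l) = (X - 48/X*(-5))/2 = (X + 240/X)/2 = X/2 + 120/X)
G(-24, -2)*((-5 - 5) + 6) = ((½)*(-24) + 120/(-24))*((-5 - 5) + 6) = (-12 + 120*(-1/24))*(-10 + 6) = (-12 - 5)*(-4) = -17*(-4) = 68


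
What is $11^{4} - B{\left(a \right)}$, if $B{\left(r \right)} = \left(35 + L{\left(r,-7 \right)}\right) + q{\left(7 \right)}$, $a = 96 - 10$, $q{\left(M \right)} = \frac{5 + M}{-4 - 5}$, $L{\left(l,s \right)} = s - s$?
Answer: $\frac{43822}{3} \approx 14607.0$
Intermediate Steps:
$L{\left(l,s \right)} = 0$
$q{\left(M \right)} = - \frac{5}{9} - \frac{M}{9}$ ($q{\left(M \right)} = \frac{5 + M}{-9} = \left(5 + M\right) \left(- \frac{1}{9}\right) = - \frac{5}{9} - \frac{M}{9}$)
$a = 86$
$B{\left(r \right)} = \frac{101}{3}$ ($B{\left(r \right)} = \left(35 + 0\right) - \frac{4}{3} = 35 - \frac{4}{3} = \frac{101}{3}$)
$11^{4} - B{\left(a \right)} = 11^{4} - \frac{101}{3} = 14641 - \frac{101}{3} = \frac{43822}{3}$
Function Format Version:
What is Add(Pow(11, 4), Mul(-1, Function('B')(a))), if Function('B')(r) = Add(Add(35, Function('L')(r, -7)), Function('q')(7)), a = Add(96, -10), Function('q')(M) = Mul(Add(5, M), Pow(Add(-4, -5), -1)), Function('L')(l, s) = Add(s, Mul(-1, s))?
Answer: Rational(43822, 3) ≈ 14607.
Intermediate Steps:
Function('L')(l, s) = 0
Function('q')(M) = Add(Rational(-5, 9), Mul(Rational(-1, 9), M)) (Function('q')(M) = Mul(Add(5, M), Pow(-9, -1)) = Mul(Add(5, M), Rational(-1, 9)) = Add(Rational(-5, 9), Mul(Rational(-1, 9), M)))
a = 86
Function('B')(r) = Rational(101, 3) (Function('B')(r) = Add(Add(35, 0), Add(Rational(-5, 9), Mul(Rational(-1, 9), 7))) = Add(35, Add(Rational(-5, 9), Rational(-7, 9))) = Add(35, Rational(-4, 3)) = Rational(101, 3))
Add(Pow(11, 4), Mul(-1, Function('B')(a))) = Add(Pow(11, 4), Mul(-1, Rational(101, 3))) = Add(14641, Rational(-101, 3)) = Rational(43822, 3)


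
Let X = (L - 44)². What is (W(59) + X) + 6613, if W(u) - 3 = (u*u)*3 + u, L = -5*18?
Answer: 35074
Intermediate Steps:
L = -90
W(u) = 3 + u + 3*u² (W(u) = 3 + ((u*u)*3 + u) = 3 + (u²*3 + u) = 3 + (3*u² + u) = 3 + (u + 3*u²) = 3 + u + 3*u²)
X = 17956 (X = (-90 - 44)² = (-134)² = 17956)
(W(59) + X) + 6613 = ((3 + 59 + 3*59²) + 17956) + 6613 = ((3 + 59 + 3*3481) + 17956) + 6613 = ((3 + 59 + 10443) + 17956) + 6613 = (10505 + 17956) + 6613 = 28461 + 6613 = 35074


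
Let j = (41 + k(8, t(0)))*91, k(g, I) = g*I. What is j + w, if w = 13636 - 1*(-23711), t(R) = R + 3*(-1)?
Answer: 38894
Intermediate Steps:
t(R) = -3 + R (t(R) = R - 3 = -3 + R)
k(g, I) = I*g
w = 37347 (w = 13636 + 23711 = 37347)
j = 1547 (j = (41 + (-3 + 0)*8)*91 = (41 - 3*8)*91 = (41 - 24)*91 = 17*91 = 1547)
j + w = 1547 + 37347 = 38894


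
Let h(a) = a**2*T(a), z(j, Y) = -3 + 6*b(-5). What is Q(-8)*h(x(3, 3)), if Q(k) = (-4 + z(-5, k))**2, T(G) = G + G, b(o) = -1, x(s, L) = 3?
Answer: 9126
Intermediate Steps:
T(G) = 2*G
z(j, Y) = -9 (z(j, Y) = -3 + 6*(-1) = -3 - 6 = -9)
h(a) = 2*a**3 (h(a) = a**2*(2*a) = 2*a**3)
Q(k) = 169 (Q(k) = (-4 - 9)**2 = (-13)**2 = 169)
Q(-8)*h(x(3, 3)) = 169*(2*3**3) = 169*(2*27) = 169*54 = 9126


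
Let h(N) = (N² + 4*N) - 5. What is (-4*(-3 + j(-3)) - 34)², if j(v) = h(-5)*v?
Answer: 484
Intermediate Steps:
h(N) = -5 + N² + 4*N
j(v) = 0 (j(v) = (-5 + (-5)² + 4*(-5))*v = (-5 + 25 - 20)*v = 0*v = 0)
(-4*(-3 + j(-3)) - 34)² = (-4*(-3 + 0) - 34)² = (-4*(-3) - 34)² = (12 - 34)² = (-22)² = 484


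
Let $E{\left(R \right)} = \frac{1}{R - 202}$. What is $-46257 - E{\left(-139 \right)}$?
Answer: $- \frac{15773636}{341} \approx -46257.0$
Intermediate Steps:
$E{\left(R \right)} = \frac{1}{-202 + R}$
$-46257 - E{\left(-139 \right)} = -46257 - \frac{1}{-202 - 139} = -46257 - \frac{1}{-341} = -46257 - - \frac{1}{341} = -46257 + \frac{1}{341} = - \frac{15773636}{341}$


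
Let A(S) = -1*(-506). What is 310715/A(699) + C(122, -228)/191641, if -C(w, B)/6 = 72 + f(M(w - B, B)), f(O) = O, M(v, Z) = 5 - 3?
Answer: 59545508651/96970346 ≈ 614.06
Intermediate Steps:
M(v, Z) = 2
C(w, B) = -444 (C(w, B) = -6*(72 + 2) = -6*74 = -444)
A(S) = 506
310715/A(699) + C(122, -228)/191641 = 310715/506 - 444/191641 = 59545508651/96970346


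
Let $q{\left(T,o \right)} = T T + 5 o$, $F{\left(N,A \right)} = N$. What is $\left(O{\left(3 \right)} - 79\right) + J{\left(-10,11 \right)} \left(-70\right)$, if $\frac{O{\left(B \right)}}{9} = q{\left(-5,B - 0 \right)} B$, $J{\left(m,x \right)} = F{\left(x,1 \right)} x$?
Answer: $-7469$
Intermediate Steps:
$J{\left(m,x \right)} = x^{2}$ ($J{\left(m,x \right)} = x x = x^{2}$)
$q{\left(T,o \right)} = T^{2} + 5 o$
$O{\left(B \right)} = 9 B \left(25 + 5 B\right)$ ($O{\left(B \right)} = 9 \left(\left(-5\right)^{2} + 5 \left(B - 0\right)\right) B = 9 \left(25 + 5 \left(B + 0\right)\right) B = 9 \left(25 + 5 B\right) B = 9 B \left(25 + 5 B\right)$)
$\left(O{\left(3 \right)} - 79\right) + J{\left(-10,11 \right)} \left(-70\right) = \left(45 \cdot 3 \left(5 + 3\right) - 79\right) + 11^{2} \left(-70\right) = \left(45 \cdot 3 \cdot 8 - 79\right) + 121 \left(-70\right) = \left(1080 - 79\right) - 8470 = 1001 - 8470 = -7469$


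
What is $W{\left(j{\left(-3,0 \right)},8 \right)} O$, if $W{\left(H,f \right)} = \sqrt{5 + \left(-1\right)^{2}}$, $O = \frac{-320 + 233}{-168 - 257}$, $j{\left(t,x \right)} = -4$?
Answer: $\frac{87 \sqrt{6}}{425} \approx 0.50142$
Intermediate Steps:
$O = \frac{87}{425}$ ($O = - \frac{87}{-425} = \left(-87\right) \left(- \frac{1}{425}\right) = \frac{87}{425} \approx 0.20471$)
$W{\left(H,f \right)} = \sqrt{6}$ ($W{\left(H,f \right)} = \sqrt{5 + 1} = \sqrt{6}$)
$W{\left(j{\left(-3,0 \right)},8 \right)} O = \sqrt{6} \cdot \frac{87}{425} = \frac{87 \sqrt{6}}{425}$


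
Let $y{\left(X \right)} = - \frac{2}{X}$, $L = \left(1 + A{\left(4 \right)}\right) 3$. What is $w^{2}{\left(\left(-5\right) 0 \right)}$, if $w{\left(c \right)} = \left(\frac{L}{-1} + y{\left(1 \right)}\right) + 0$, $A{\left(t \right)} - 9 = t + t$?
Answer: $3136$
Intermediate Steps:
$A{\left(t \right)} = 9 + 2 t$ ($A{\left(t \right)} = 9 + \left(t + t\right) = 9 + 2 t$)
$L = 54$ ($L = \left(1 + \left(9 + 2 \cdot 4\right)\right) 3 = \left(1 + \left(9 + 8\right)\right) 3 = \left(1 + 17\right) 3 = 18 \cdot 3 = 54$)
$w{\left(c \right)} = -56$ ($w{\left(c \right)} = \left(\frac{54}{-1} - \frac{2}{1}\right) + 0 = \left(54 \left(-1\right) - 2\right) + 0 = \left(-54 - 2\right) + 0 = -56 + 0 = -56$)
$w^{2}{\left(\left(-5\right) 0 \right)} = \left(-56\right)^{2} = 3136$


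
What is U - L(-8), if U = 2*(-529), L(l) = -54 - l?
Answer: -1012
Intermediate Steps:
U = -1058
U - L(-8) = -1058 - (-54 - 1*(-8)) = -1058 - (-54 + 8) = -1058 - 1*(-46) = -1058 + 46 = -1012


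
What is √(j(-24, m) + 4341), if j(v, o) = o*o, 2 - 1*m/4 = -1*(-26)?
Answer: √13557 ≈ 116.43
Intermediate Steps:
m = -96 (m = 8 - (-4)*(-26) = 8 - 4*26 = 8 - 104 = -96)
j(v, o) = o²
√(j(-24, m) + 4341) = √((-96)² + 4341) = √(9216 + 4341) = √13557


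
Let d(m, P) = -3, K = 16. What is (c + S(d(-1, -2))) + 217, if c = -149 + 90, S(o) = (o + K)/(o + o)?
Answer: 935/6 ≈ 155.83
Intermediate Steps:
S(o) = (16 + o)/(2*o) (S(o) = (o + 16)/(o + o) = (16 + o)/((2*o)) = (16 + o)*(1/(2*o)) = (16 + o)/(2*o))
c = -59
(c + S(d(-1, -2))) + 217 = (-59 + (1/2)*(16 - 3)/(-3)) + 217 = (-59 + (1/2)*(-1/3)*13) + 217 = (-59 - 13/6) + 217 = -367/6 + 217 = 935/6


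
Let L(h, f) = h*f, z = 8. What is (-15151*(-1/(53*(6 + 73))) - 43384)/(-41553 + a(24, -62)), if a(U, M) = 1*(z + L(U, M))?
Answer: 181633657/180179171 ≈ 1.0081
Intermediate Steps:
L(h, f) = f*h
a(U, M) = 8 + M*U (a(U, M) = 1*(8 + M*U) = 8 + M*U)
(-15151*(-1/(53*(6 + 73))) - 43384)/(-41553 + a(24, -62)) = (-15151*(-1/(53*(6 + 73))) - 43384)/(-41553 + (8 - 62*24)) = (-15151/(79*(-53)) - 43384)/(-41553 + (8 - 1488)) = (-15151/(-4187) - 43384)/(-41553 - 1480) = (-15151*(-1/4187) - 43384)/(-43033) = (15151/4187 - 43384)*(-1/43033) = -181633657/4187*(-1/43033) = 181633657/180179171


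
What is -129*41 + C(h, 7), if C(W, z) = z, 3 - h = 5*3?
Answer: -5282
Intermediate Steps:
h = -12 (h = 3 - 5*3 = 3 - 1*15 = 3 - 15 = -12)
-129*41 + C(h, 7) = -129*41 + 7 = -5289 + 7 = -5282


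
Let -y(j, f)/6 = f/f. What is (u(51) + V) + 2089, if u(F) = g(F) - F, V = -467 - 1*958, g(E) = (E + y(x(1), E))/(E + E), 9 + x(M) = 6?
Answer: 20857/34 ≈ 613.44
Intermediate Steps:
x(M) = -3 (x(M) = -9 + 6 = -3)
y(j, f) = -6 (y(j, f) = -6*f/f = -6*1 = -6)
g(E) = (-6 + E)/(2*E) (g(E) = (E - 6)/(E + E) = (-6 + E)/((2*E)) = (-6 + E)*(1/(2*E)) = (-6 + E)/(2*E))
V = -1425 (V = -467 - 958 = -1425)
u(F) = -F + (-6 + F)/(2*F) (u(F) = (-6 + F)/(2*F) - F = -F + (-6 + F)/(2*F))
(u(51) + V) + 2089 = ((½ - 1*51 - 3/51) - 1425) + 2089 = ((½ - 51 - 3*1/51) - 1425) + 2089 = ((½ - 51 - 1/17) - 1425) + 2089 = (-1719/34 - 1425) + 2089 = -50169/34 + 2089 = 20857/34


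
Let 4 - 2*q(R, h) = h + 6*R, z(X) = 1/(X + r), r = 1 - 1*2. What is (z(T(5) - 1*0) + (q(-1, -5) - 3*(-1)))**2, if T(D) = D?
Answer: 1849/16 ≈ 115.56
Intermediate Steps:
r = -1 (r = 1 - 2 = -1)
z(X) = 1/(-1 + X) (z(X) = 1/(X - 1) = 1/(-1 + X))
q(R, h) = 2 - 3*R - h/2 (q(R, h) = 2 - (h + 6*R)/2 = 2 + (-3*R - h/2) = 2 - 3*R - h/2)
(z(T(5) - 1*0) + (q(-1, -5) - 3*(-1)))**2 = (1/(-1 + (5 - 1*0)) + ((2 - 3*(-1) - 1/2*(-5)) - 3*(-1)))**2 = (1/(-1 + (5 + 0)) + ((2 + 3 + 5/2) + 3))**2 = (1/(-1 + 5) + (15/2 + 3))**2 = (1/4 + 21/2)**2 = (43/4)**2 = 1849/16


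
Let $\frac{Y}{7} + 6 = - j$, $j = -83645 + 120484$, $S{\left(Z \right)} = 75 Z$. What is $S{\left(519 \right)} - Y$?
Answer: $296840$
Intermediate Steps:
$j = 36839$
$Y = -257915$ ($Y = -42 + 7 \left(\left(-1\right) 36839\right) = -42 + 7 \left(-36839\right) = -42 - 257873 = -257915$)
$S{\left(519 \right)} - Y = 75 \cdot 519 - -257915 = 38925 + 257915 = 296840$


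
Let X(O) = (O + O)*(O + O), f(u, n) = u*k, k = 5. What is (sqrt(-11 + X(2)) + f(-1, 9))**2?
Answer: (5 - sqrt(5))**2 ≈ 7.6393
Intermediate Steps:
f(u, n) = 5*u (f(u, n) = u*5 = 5*u)
X(O) = 4*O**2 (X(O) = (2*O)*(2*O) = 4*O**2)
(sqrt(-11 + X(2)) + f(-1, 9))**2 = (sqrt(-11 + 4*2**2) + 5*(-1))**2 = (sqrt(-11 + 4*4) - 5)**2 = (sqrt(-11 + 16) - 5)**2 = (sqrt(5) - 5)**2 = (-5 + sqrt(5))**2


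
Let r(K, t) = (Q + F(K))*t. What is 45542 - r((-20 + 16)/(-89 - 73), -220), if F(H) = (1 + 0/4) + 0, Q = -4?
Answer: 44882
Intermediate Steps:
F(H) = 1 (F(H) = (1 + 0*(¼)) + 0 = (1 + 0) + 0 = 1 + 0 = 1)
r(K, t) = -3*t (r(K, t) = (-4 + 1)*t = -3*t)
45542 - r((-20 + 16)/(-89 - 73), -220) = 45542 - (-3)*(-220) = 45542 - 1*660 = 45542 - 660 = 44882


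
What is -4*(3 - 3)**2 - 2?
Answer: -2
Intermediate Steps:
-4*(3 - 3)**2 - 2 = -4*0**2 - 2 = -4*0 - 2 = 0 - 2 = -2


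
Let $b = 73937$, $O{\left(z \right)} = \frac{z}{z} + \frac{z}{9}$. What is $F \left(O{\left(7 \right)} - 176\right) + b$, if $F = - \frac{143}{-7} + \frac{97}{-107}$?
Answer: $\frac{22642001}{321} \approx 70536.0$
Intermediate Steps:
$O{\left(z \right)} = 1 + \frac{z}{9}$ ($O{\left(z \right)} = 1 + z \frac{1}{9} = 1 + \frac{z}{9}$)
$F = \frac{14622}{749}$ ($F = \left(-143\right) \left(- \frac{1}{7}\right) + 97 \left(- \frac{1}{107}\right) = \frac{143}{7} - \frac{97}{107} = \frac{14622}{749} \approx 19.522$)
$F \left(O{\left(7 \right)} - 176\right) + b = \frac{14622 \left(\left(1 + \frac{1}{9} \cdot 7\right) - 176\right)}{749} + 73937 = \frac{14622 \left(\left(1 + \frac{7}{9}\right) - 176\right)}{749} + 73937 = \frac{14622 \left(\frac{16}{9} - 176\right)}{749} + 73937 = \frac{14622}{749} \left(- \frac{1568}{9}\right) + 73937 = - \frac{1091776}{321} + 73937 = \frac{22642001}{321}$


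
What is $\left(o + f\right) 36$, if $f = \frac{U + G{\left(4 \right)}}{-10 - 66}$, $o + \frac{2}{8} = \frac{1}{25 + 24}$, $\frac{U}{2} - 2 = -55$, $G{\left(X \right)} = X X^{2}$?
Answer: $\frac{10827}{931} \approx 11.629$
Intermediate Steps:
$G{\left(X \right)} = X^{3}$
$U = -106$ ($U = 4 + 2 \left(-55\right) = 4 - 110 = -106$)
$o = - \frac{45}{196}$ ($o = - \frac{1}{4} + \frac{1}{25 + 24} = - \frac{1}{4} + \frac{1}{49} = - \frac{45}{196} \approx -0.22959$)
$f = \frac{21}{38}$ ($f = \frac{-106 + 4^{3}}{-10 - 66} = \frac{-106 + 64}{-76} = \left(-42\right) \left(- \frac{1}{76}\right) = \frac{21}{38} \approx 0.55263$)
$\left(o + f\right) 36 = \left(- \frac{45}{196} + \frac{21}{38}\right) 36 = \frac{1203}{3724} \cdot 36 = \frac{10827}{931}$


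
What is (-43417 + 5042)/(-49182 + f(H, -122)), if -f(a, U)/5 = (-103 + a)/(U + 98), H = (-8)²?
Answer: 307000/393521 ≈ 0.78014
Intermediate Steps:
H = 64
f(a, U) = -5*(-103 + a)/(98 + U) (f(a, U) = -5*(-103 + a)/(U + 98) = -5*(-103 + a)/(98 + U))
(-43417 + 5042)/(-49182 + f(H, -122)) = (-43417 + 5042)/(-49182 + 5*(103 - 1*64)/(98 - 122)) = -38375/(-49182 + 5*(103 - 64)/(-24)) = -38375/(-49182 + 5*(-1/24)*39) = -38375/(-49182 - 65/8) = -38375/(-393521/8) = -38375*(-8/393521) = 307000/393521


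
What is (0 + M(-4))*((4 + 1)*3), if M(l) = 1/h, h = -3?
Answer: -5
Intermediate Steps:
M(l) = -⅓ (M(l) = 1/(-3) = -⅓)
(0 + M(-4))*((4 + 1)*3) = (0 - ⅓)*((4 + 1)*3) = -5*3/3 = -⅓*15 = -5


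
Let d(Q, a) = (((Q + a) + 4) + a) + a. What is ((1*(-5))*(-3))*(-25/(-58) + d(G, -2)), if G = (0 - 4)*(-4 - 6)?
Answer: 33435/58 ≈ 576.47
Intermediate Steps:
G = 40 (G = -4*(-10) = 40)
d(Q, a) = 4 + Q + 3*a (d(Q, a) = ((4 + Q + a) + a) + a = (4 + Q + 2*a) + a = 4 + Q + 3*a)
((1*(-5))*(-3))*(-25/(-58) + d(G, -2)) = ((1*(-5))*(-3))*(-25/(-58) + (4 + 40 + 3*(-2))) = (-5*(-3))*(-25*(-1/58) + (4 + 40 - 6)) = 15*(25/58 + 38) = 15*(2229/58) = 33435/58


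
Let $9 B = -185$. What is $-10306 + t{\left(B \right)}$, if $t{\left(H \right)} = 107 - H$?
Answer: $- \frac{91606}{9} \approx -10178.0$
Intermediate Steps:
$B = - \frac{185}{9}$ ($B = \frac{1}{9} \left(-185\right) = - \frac{185}{9} \approx -20.556$)
$-10306 + t{\left(B \right)} = -10306 + \left(107 - - \frac{185}{9}\right) = -10306 + \left(107 + \frac{185}{9}\right) = -10306 + \frac{1148}{9} = - \frac{91606}{9}$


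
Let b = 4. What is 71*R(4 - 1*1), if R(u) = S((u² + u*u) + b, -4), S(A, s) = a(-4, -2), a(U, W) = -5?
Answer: -355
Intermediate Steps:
S(A, s) = -5
R(u) = -5
71*R(4 - 1*1) = 71*(-5) = -355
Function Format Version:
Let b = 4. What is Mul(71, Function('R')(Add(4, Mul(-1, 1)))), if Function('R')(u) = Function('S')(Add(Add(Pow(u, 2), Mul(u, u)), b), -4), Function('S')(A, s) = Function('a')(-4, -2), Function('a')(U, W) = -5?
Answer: -355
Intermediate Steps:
Function('S')(A, s) = -5
Function('R')(u) = -5
Mul(71, Function('R')(Add(4, Mul(-1, 1)))) = Mul(71, -5) = -355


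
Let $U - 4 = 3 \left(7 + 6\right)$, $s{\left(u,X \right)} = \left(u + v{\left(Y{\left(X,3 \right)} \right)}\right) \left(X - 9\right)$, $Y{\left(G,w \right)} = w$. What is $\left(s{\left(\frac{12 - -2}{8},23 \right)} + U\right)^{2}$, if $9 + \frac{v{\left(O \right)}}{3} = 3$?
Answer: $\frac{136161}{4} \approx 34040.0$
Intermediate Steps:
$v{\left(O \right)} = -18$ ($v{\left(O \right)} = -27 + 3 \cdot 3 = -27 + 9 = -18$)
$s{\left(u,X \right)} = \left(-18 + u\right) \left(-9 + X\right)$ ($s{\left(u,X \right)} = \left(u - 18\right) \left(X - 9\right) = \left(-18 + u\right) \left(-9 + X\right)$)
$U = 43$ ($U = 4 + 3 \left(7 + 6\right) = 4 + 3 \cdot 13 = 4 + 39 = 43$)
$\left(s{\left(\frac{12 - -2}{8},23 \right)} + U\right)^{2} = \left(\left(162 - 414 - 9 \frac{12 - -2}{8} + 23 \frac{12 - -2}{8}\right) + 43\right)^{2} = \left(\left(162 - 414 - 9 \left(12 + 2\right) \frac{1}{8} + 23 \left(12 + 2\right) \frac{1}{8}\right) + 43\right)^{2} = \left(\left(162 - 414 - 9 \cdot 14 \cdot \frac{1}{8} + 23 \cdot 14 \cdot \frac{1}{8}\right) + 43\right)^{2} = \left(\left(162 - 414 - \frac{63}{4} + 23 \cdot \frac{7}{4}\right) + 43\right)^{2} = \left(\left(162 - 414 - \frac{63}{4} + \frac{161}{4}\right) + 43\right)^{2} = \left(- \frac{455}{2} + 43\right)^{2} = \left(- \frac{369}{2}\right)^{2} = \frac{136161}{4}$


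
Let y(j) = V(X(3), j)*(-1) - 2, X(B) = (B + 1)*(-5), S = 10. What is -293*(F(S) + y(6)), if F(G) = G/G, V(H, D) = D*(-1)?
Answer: -1465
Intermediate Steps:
X(B) = -5 - 5*B (X(B) = (1 + B)*(-5) = -5 - 5*B)
V(H, D) = -D
y(j) = -2 + j (y(j) = -j*(-1) - 2 = j - 2 = -2 + j)
F(G) = 1
-293*(F(S) + y(6)) = -293*(1 + (-2 + 6)) = -293*(1 + 4) = -293*5 = -1465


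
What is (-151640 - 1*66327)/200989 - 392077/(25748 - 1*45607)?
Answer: 10639222500/570205793 ≈ 18.659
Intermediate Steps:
(-151640 - 1*66327)/200989 - 392077/(25748 - 1*45607) = (-151640 - 66327)*(1/200989) - 392077/(25748 - 45607) = -217967*1/200989 - 392077/(-19859) = -217967/200989 - 392077*(-1/19859) = -217967/200989 + 56011/2837 = 10639222500/570205793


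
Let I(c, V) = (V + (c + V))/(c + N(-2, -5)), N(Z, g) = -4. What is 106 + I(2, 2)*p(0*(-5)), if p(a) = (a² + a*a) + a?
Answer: 106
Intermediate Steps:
I(c, V) = (c + 2*V)/(-4 + c) (I(c, V) = (V + (c + V))/(c - 4) = (V + (V + c))/(-4 + c) = (c + 2*V)/(-4 + c))
p(a) = a + 2*a² (p(a) = (a² + a²) + a = 2*a² + a = a + 2*a²)
106 + I(2, 2)*p(0*(-5)) = 106 + ((2 + 2*2)/(-4 + 2))*((0*(-5))*(1 + 2*(0*(-5)))) = 106 + ((2 + 4)/(-2))*(0*(1 + 2*0)) = 106 + (-½*6)*(0*(1 + 0)) = 106 - 0 = 106 - 3*0 = 106 + 0 = 106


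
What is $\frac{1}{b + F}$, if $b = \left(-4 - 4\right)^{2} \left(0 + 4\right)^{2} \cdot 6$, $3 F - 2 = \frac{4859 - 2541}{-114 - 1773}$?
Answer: $\frac{5661}{34782640} \approx 0.00016275$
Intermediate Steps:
$F = \frac{1456}{5661}$ ($F = \frac{2}{3} + \frac{\left(4859 - 2541\right) \frac{1}{-114 - 1773}}{3} = \frac{2}{3} + \frac{2318 \frac{1}{-1887}}{3} = \frac{2}{3} + \frac{2318 \left(- \frac{1}{1887}\right)}{3} = \frac{2}{3} + \frac{1}{3} \left(- \frac{2318}{1887}\right) = \frac{2}{3} - \frac{2318}{5661} = \frac{1456}{5661} \approx 0.2572$)
$b = 6144$ ($b = \left(-8\right)^{2} \cdot 4^{2} \cdot 6 = 64 \cdot 16 \cdot 6 = 1024 \cdot 6 = 6144$)
$\frac{1}{b + F} = \frac{1}{6144 + \frac{1456}{5661}} = \frac{1}{\frac{34782640}{5661}} = \frac{5661}{34782640}$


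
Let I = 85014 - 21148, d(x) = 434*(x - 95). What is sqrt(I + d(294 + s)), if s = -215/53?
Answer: sqrt(417056258)/53 ≈ 385.32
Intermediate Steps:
s = -215/53 (s = -215*1/53 = -215/53 ≈ -4.0566)
d(x) = -41230 + 434*x (d(x) = 434*(-95 + x) = -41230 + 434*x)
I = 63866
sqrt(I + d(294 + s)) = sqrt(63866 + (-41230 + 434*(294 - 215/53))) = sqrt(63866 + (-41230 + 434*(15367/53))) = sqrt(63866 + (-41230 + 6669278/53)) = sqrt(63866 + 4484088/53) = sqrt(7868986/53) = sqrt(417056258)/53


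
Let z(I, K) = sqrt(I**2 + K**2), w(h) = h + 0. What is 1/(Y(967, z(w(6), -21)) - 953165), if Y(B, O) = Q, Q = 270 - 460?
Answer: -1/953355 ≈ -1.0489e-6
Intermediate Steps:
w(h) = h
Q = -190
Y(B, O) = -190
1/(Y(967, z(w(6), -21)) - 953165) = 1/(-190 - 953165) = 1/(-953355) = -1/953355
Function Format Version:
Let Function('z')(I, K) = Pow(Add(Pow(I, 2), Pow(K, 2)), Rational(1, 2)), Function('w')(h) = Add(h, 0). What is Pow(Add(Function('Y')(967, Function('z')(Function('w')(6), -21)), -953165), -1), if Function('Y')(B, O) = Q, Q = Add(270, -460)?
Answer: Rational(-1, 953355) ≈ -1.0489e-6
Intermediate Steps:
Function('w')(h) = h
Q = -190
Function('Y')(B, O) = -190
Pow(Add(Function('Y')(967, Function('z')(Function('w')(6), -21)), -953165), -1) = Pow(Add(-190, -953165), -1) = Pow(-953355, -1) = Rational(-1, 953355)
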